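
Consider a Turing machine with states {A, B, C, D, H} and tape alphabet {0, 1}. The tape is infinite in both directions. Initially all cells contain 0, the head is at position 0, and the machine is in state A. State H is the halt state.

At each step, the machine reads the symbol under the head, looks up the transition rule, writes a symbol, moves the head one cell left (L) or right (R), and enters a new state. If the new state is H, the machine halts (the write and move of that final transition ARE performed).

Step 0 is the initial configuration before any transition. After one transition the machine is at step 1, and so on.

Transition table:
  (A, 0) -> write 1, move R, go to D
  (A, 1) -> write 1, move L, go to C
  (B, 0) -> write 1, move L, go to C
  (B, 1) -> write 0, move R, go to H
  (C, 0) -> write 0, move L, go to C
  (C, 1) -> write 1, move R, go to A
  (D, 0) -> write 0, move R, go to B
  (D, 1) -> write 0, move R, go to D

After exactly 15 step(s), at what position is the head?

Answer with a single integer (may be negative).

Step 1: in state A at pos 0, read 0 -> (A,0)->write 1,move R,goto D. Now: state=D, head=1, tape[-1..2]=0100 (head:   ^)
Step 2: in state D at pos 1, read 0 -> (D,0)->write 0,move R,goto B. Now: state=B, head=2, tape[-1..3]=01000 (head:    ^)
Step 3: in state B at pos 2, read 0 -> (B,0)->write 1,move L,goto C. Now: state=C, head=1, tape[-1..3]=01010 (head:   ^)
Step 4: in state C at pos 1, read 0 -> (C,0)->write 0,move L,goto C. Now: state=C, head=0, tape[-1..3]=01010 (head:  ^)
Step 5: in state C at pos 0, read 1 -> (C,1)->write 1,move R,goto A. Now: state=A, head=1, tape[-1..3]=01010 (head:   ^)
Step 6: in state A at pos 1, read 0 -> (A,0)->write 1,move R,goto D. Now: state=D, head=2, tape[-1..3]=01110 (head:    ^)
Step 7: in state D at pos 2, read 1 -> (D,1)->write 0,move R,goto D. Now: state=D, head=3, tape[-1..4]=011000 (head:     ^)
Step 8: in state D at pos 3, read 0 -> (D,0)->write 0,move R,goto B. Now: state=B, head=4, tape[-1..5]=0110000 (head:      ^)
Step 9: in state B at pos 4, read 0 -> (B,0)->write 1,move L,goto C. Now: state=C, head=3, tape[-1..5]=0110010 (head:     ^)
Step 10: in state C at pos 3, read 0 -> (C,0)->write 0,move L,goto C. Now: state=C, head=2, tape[-1..5]=0110010 (head:    ^)
Step 11: in state C at pos 2, read 0 -> (C,0)->write 0,move L,goto C. Now: state=C, head=1, tape[-1..5]=0110010 (head:   ^)
Step 12: in state C at pos 1, read 1 -> (C,1)->write 1,move R,goto A. Now: state=A, head=2, tape[-1..5]=0110010 (head:    ^)
Step 13: in state A at pos 2, read 0 -> (A,0)->write 1,move R,goto D. Now: state=D, head=3, tape[-1..5]=0111010 (head:     ^)
Step 14: in state D at pos 3, read 0 -> (D,0)->write 0,move R,goto B. Now: state=B, head=4, tape[-1..5]=0111010 (head:      ^)
Step 15: in state B at pos 4, read 1 -> (B,1)->write 0,move R,goto H. Now: state=H, head=5, tape[-1..6]=01110000 (head:       ^)

Answer: 5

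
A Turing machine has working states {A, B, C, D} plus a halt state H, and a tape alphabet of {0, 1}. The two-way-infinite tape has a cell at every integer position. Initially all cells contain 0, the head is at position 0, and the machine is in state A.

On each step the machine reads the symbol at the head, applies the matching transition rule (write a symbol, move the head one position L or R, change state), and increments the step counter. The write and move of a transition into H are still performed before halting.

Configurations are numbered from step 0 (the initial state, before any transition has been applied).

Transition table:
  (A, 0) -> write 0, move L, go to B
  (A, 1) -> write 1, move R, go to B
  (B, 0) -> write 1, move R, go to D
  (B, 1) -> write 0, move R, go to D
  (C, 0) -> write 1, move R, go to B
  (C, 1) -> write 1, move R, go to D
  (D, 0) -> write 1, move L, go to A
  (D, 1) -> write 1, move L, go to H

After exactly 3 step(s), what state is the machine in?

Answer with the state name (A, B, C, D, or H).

Answer: A

Derivation:
Step 1: in state A at pos 0, read 0 -> (A,0)->write 0,move L,goto B. Now: state=B, head=-1, tape[-2..1]=0000 (head:  ^)
Step 2: in state B at pos -1, read 0 -> (B,0)->write 1,move R,goto D. Now: state=D, head=0, tape[-2..1]=0100 (head:   ^)
Step 3: in state D at pos 0, read 0 -> (D,0)->write 1,move L,goto A. Now: state=A, head=-1, tape[-2..1]=0110 (head:  ^)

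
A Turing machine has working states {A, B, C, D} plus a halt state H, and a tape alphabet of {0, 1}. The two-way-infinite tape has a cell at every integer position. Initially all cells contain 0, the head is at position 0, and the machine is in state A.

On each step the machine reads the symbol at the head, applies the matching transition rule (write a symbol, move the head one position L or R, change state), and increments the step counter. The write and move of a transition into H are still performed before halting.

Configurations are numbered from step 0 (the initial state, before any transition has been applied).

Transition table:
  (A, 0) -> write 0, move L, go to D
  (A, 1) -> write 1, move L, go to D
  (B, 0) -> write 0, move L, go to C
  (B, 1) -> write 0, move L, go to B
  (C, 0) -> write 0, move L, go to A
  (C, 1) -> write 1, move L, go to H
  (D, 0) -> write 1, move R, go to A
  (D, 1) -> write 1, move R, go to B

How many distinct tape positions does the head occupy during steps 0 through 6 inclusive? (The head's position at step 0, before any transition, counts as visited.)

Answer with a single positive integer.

Step 1: in state A at pos 0, read 0 -> (A,0)->write 0,move L,goto D. Now: state=D, head=-1, tape[-2..1]=0000 (head:  ^)
Step 2: in state D at pos -1, read 0 -> (D,0)->write 1,move R,goto A. Now: state=A, head=0, tape[-2..1]=0100 (head:   ^)
Step 3: in state A at pos 0, read 0 -> (A,0)->write 0,move L,goto D. Now: state=D, head=-1, tape[-2..1]=0100 (head:  ^)
Step 4: in state D at pos -1, read 1 -> (D,1)->write 1,move R,goto B. Now: state=B, head=0, tape[-2..1]=0100 (head:   ^)
Step 5: in state B at pos 0, read 0 -> (B,0)->write 0,move L,goto C. Now: state=C, head=-1, tape[-2..1]=0100 (head:  ^)
Step 6: in state C at pos -1, read 1 -> (C,1)->write 1,move L,goto H. Now: state=H, head=-2, tape[-3..1]=00100 (head:  ^)
Head positions at steps 0..6: starting at 0, distinct positions visited = {-2, -1, 0} -> 3 position(s)

Answer: 3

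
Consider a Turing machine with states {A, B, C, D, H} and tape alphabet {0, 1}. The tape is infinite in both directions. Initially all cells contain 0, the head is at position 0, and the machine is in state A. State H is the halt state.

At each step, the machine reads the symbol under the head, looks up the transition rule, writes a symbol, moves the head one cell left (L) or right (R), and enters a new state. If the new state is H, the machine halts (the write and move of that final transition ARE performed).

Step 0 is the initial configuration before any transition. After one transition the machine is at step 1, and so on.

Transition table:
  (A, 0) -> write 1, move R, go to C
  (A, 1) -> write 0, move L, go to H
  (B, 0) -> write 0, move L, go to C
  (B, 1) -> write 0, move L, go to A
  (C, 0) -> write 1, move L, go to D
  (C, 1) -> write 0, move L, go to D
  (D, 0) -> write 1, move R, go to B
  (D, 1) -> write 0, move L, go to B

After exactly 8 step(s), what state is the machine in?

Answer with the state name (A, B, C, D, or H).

Answer: H

Derivation:
Step 1: in state A at pos 0, read 0 -> (A,0)->write 1,move R,goto C. Now: state=C, head=1, tape[-1..2]=0100 (head:   ^)
Step 2: in state C at pos 1, read 0 -> (C,0)->write 1,move L,goto D. Now: state=D, head=0, tape[-1..2]=0110 (head:  ^)
Step 3: in state D at pos 0, read 1 -> (D,1)->write 0,move L,goto B. Now: state=B, head=-1, tape[-2..2]=00010 (head:  ^)
Step 4: in state B at pos -1, read 0 -> (B,0)->write 0,move L,goto C. Now: state=C, head=-2, tape[-3..2]=000010 (head:  ^)
Step 5: in state C at pos -2, read 0 -> (C,0)->write 1,move L,goto D. Now: state=D, head=-3, tape[-4..2]=0010010 (head:  ^)
Step 6: in state D at pos -3, read 0 -> (D,0)->write 1,move R,goto B. Now: state=B, head=-2, tape[-4..2]=0110010 (head:   ^)
Step 7: in state B at pos -2, read 1 -> (B,1)->write 0,move L,goto A. Now: state=A, head=-3, tape[-4..2]=0100010 (head:  ^)
Step 8: in state A at pos -3, read 1 -> (A,1)->write 0,move L,goto H. Now: state=H, head=-4, tape[-5..2]=00000010 (head:  ^)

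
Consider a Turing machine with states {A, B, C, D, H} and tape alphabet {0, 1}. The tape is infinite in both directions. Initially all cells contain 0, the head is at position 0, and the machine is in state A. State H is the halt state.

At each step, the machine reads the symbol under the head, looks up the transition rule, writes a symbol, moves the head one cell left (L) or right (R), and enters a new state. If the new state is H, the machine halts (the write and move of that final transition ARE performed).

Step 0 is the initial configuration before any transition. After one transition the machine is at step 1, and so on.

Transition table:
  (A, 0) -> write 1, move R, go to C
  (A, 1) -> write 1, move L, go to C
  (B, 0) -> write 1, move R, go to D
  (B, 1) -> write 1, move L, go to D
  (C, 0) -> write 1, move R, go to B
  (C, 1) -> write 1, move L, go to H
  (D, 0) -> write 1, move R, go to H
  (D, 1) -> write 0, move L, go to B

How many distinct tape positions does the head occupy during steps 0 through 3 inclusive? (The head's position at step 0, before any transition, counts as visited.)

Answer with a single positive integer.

Answer: 4

Derivation:
Step 1: in state A at pos 0, read 0 -> (A,0)->write 1,move R,goto C. Now: state=C, head=1, tape[-1..2]=0100 (head:   ^)
Step 2: in state C at pos 1, read 0 -> (C,0)->write 1,move R,goto B. Now: state=B, head=2, tape[-1..3]=01100 (head:    ^)
Step 3: in state B at pos 2, read 0 -> (B,0)->write 1,move R,goto D. Now: state=D, head=3, tape[-1..4]=011100 (head:     ^)
Head positions at steps 0..3: starting at 0, distinct positions visited = {0, 1, 2, 3} -> 4 position(s)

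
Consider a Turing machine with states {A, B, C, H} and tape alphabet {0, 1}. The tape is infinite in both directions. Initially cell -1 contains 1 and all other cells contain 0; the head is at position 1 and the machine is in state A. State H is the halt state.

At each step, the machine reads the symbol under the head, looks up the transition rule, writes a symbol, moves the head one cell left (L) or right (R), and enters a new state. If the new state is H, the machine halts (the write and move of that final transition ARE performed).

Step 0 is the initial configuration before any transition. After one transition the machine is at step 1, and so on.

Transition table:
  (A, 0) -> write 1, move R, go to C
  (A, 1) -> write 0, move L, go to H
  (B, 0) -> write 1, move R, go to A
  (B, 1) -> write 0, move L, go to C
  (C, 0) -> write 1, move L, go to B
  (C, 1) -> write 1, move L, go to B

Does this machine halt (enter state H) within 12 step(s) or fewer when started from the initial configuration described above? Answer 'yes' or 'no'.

Answer: yes

Derivation:
Step 1: in state A at pos 1, read 0 -> (A,0)->write 1,move R,goto C. Now: state=C, head=2, tape[-2..3]=010100 (head:     ^)
Step 2: in state C at pos 2, read 0 -> (C,0)->write 1,move L,goto B. Now: state=B, head=1, tape[-2..3]=010110 (head:    ^)
Step 3: in state B at pos 1, read 1 -> (B,1)->write 0,move L,goto C. Now: state=C, head=0, tape[-2..3]=010010 (head:   ^)
Step 4: in state C at pos 0, read 0 -> (C,0)->write 1,move L,goto B. Now: state=B, head=-1, tape[-2..3]=011010 (head:  ^)
Step 5: in state B at pos -1, read 1 -> (B,1)->write 0,move L,goto C. Now: state=C, head=-2, tape[-3..3]=0001010 (head:  ^)
Step 6: in state C at pos -2, read 0 -> (C,0)->write 1,move L,goto B. Now: state=B, head=-3, tape[-4..3]=00101010 (head:  ^)
Step 7: in state B at pos -3, read 0 -> (B,0)->write 1,move R,goto A. Now: state=A, head=-2, tape[-4..3]=01101010 (head:   ^)
Step 8: in state A at pos -2, read 1 -> (A,1)->write 0,move L,goto H. Now: state=H, head=-3, tape[-4..3]=01001010 (head:  ^)
State H reached at step 8; 8 <= 12 -> yes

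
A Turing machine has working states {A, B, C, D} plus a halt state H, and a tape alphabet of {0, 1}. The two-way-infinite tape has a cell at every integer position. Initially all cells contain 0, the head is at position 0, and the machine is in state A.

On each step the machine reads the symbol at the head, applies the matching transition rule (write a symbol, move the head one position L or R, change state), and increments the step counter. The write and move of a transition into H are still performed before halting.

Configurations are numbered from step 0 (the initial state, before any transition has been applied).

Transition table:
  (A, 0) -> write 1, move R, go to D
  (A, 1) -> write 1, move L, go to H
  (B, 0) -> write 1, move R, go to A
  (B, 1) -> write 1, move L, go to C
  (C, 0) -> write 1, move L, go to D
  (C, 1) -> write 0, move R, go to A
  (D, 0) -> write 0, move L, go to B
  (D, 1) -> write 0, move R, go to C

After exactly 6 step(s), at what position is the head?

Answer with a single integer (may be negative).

Step 1: in state A at pos 0, read 0 -> (A,0)->write 1,move R,goto D. Now: state=D, head=1, tape[-1..2]=0100 (head:   ^)
Step 2: in state D at pos 1, read 0 -> (D,0)->write 0,move L,goto B. Now: state=B, head=0, tape[-1..2]=0100 (head:  ^)
Step 3: in state B at pos 0, read 1 -> (B,1)->write 1,move L,goto C. Now: state=C, head=-1, tape[-2..2]=00100 (head:  ^)
Step 4: in state C at pos -1, read 0 -> (C,0)->write 1,move L,goto D. Now: state=D, head=-2, tape[-3..2]=001100 (head:  ^)
Step 5: in state D at pos -2, read 0 -> (D,0)->write 0,move L,goto B. Now: state=B, head=-3, tape[-4..2]=0001100 (head:  ^)
Step 6: in state B at pos -3, read 0 -> (B,0)->write 1,move R,goto A. Now: state=A, head=-2, tape[-4..2]=0101100 (head:   ^)

Answer: -2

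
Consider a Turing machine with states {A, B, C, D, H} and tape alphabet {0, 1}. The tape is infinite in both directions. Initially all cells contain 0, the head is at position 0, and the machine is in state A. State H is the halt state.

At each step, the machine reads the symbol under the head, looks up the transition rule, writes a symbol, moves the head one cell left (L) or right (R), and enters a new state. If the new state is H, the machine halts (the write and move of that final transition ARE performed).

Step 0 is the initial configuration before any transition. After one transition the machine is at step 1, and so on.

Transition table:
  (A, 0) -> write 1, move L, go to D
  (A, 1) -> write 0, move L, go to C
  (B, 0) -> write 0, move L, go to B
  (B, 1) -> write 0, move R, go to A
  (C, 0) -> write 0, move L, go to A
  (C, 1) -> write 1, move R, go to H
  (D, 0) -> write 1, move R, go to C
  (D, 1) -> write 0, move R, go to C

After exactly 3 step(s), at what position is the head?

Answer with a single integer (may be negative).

Step 1: in state A at pos 0, read 0 -> (A,0)->write 1,move L,goto D. Now: state=D, head=-1, tape[-2..1]=0010 (head:  ^)
Step 2: in state D at pos -1, read 0 -> (D,0)->write 1,move R,goto C. Now: state=C, head=0, tape[-2..1]=0110 (head:   ^)
Step 3: in state C at pos 0, read 1 -> (C,1)->write 1,move R,goto H. Now: state=H, head=1, tape[-2..2]=01100 (head:    ^)

Answer: 1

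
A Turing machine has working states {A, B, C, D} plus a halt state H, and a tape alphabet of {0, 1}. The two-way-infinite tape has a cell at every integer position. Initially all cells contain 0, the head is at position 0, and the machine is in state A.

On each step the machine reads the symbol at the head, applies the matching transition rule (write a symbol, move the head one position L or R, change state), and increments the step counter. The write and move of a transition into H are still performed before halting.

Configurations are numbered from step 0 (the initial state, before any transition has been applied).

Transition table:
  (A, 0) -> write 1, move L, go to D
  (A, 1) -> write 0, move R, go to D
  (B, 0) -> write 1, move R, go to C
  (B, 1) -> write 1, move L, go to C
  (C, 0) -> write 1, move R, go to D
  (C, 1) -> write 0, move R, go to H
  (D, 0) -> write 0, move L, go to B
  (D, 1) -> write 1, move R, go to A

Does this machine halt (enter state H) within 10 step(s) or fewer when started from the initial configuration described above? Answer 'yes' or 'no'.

Step 1: in state A at pos 0, read 0 -> (A,0)->write 1,move L,goto D. Now: state=D, head=-1, tape[-2..1]=0010 (head:  ^)
Step 2: in state D at pos -1, read 0 -> (D,0)->write 0,move L,goto B. Now: state=B, head=-2, tape[-3..1]=00010 (head:  ^)
Step 3: in state B at pos -2, read 0 -> (B,0)->write 1,move R,goto C. Now: state=C, head=-1, tape[-3..1]=01010 (head:   ^)
Step 4: in state C at pos -1, read 0 -> (C,0)->write 1,move R,goto D. Now: state=D, head=0, tape[-3..1]=01110 (head:    ^)
Step 5: in state D at pos 0, read 1 -> (D,1)->write 1,move R,goto A. Now: state=A, head=1, tape[-3..2]=011100 (head:     ^)
Step 6: in state A at pos 1, read 0 -> (A,0)->write 1,move L,goto D. Now: state=D, head=0, tape[-3..2]=011110 (head:    ^)
Step 7: in state D at pos 0, read 1 -> (D,1)->write 1,move R,goto A. Now: state=A, head=1, tape[-3..2]=011110 (head:     ^)
Step 8: in state A at pos 1, read 1 -> (A,1)->write 0,move R,goto D. Now: state=D, head=2, tape[-3..3]=0111000 (head:      ^)
Step 9: in state D at pos 2, read 0 -> (D,0)->write 0,move L,goto B. Now: state=B, head=1, tape[-3..3]=0111000 (head:     ^)
Step 10: in state B at pos 1, read 0 -> (B,0)->write 1,move R,goto C. Now: state=C, head=2, tape[-3..3]=0111100 (head:      ^)
After 10 step(s): state = C (not H) -> not halted within 10 -> no

Answer: no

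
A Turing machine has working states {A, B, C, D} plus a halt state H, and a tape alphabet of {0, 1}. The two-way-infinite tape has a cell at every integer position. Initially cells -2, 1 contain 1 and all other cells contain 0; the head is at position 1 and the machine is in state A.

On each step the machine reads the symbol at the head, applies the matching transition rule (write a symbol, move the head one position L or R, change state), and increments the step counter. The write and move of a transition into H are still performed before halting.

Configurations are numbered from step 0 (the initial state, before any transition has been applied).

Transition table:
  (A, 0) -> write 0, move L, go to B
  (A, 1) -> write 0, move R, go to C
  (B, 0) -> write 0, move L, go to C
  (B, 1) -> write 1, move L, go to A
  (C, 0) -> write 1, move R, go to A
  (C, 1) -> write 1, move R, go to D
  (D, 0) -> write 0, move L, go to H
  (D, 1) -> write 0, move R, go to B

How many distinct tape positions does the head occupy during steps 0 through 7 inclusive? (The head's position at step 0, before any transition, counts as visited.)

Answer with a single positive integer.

Step 1: in state A at pos 1, read 1 -> (A,1)->write 0,move R,goto C. Now: state=C, head=2, tape[-3..3]=0100000 (head:      ^)
Step 2: in state C at pos 2, read 0 -> (C,0)->write 1,move R,goto A. Now: state=A, head=3, tape[-3..4]=01000100 (head:       ^)
Step 3: in state A at pos 3, read 0 -> (A,0)->write 0,move L,goto B. Now: state=B, head=2, tape[-3..4]=01000100 (head:      ^)
Step 4: in state B at pos 2, read 1 -> (B,1)->write 1,move L,goto A. Now: state=A, head=1, tape[-3..4]=01000100 (head:     ^)
Step 5: in state A at pos 1, read 0 -> (A,0)->write 0,move L,goto B. Now: state=B, head=0, tape[-3..4]=01000100 (head:    ^)
Step 6: in state B at pos 0, read 0 -> (B,0)->write 0,move L,goto C. Now: state=C, head=-1, tape[-3..4]=01000100 (head:   ^)
Step 7: in state C at pos -1, read 0 -> (C,0)->write 1,move R,goto A. Now: state=A, head=0, tape[-3..4]=01100100 (head:    ^)
Head positions at steps 0..7: starting at 1, distinct positions visited = {-1, 0, 1, 2, 3} -> 5 position(s)

Answer: 5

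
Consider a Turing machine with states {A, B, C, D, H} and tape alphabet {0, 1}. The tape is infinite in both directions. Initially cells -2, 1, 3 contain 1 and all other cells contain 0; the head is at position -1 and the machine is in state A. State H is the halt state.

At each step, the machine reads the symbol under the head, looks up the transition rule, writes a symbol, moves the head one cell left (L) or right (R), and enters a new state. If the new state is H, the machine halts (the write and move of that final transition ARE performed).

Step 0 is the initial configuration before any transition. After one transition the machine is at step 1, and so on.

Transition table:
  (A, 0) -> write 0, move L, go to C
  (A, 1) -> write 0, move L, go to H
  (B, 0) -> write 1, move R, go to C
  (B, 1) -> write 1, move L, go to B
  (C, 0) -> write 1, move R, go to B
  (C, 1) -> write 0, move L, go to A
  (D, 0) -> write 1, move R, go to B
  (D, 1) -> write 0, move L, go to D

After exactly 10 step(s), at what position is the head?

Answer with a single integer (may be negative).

Answer: -1

Derivation:
Step 1: in state A at pos -1, read 0 -> (A,0)->write 0,move L,goto C. Now: state=C, head=-2, tape[-3..4]=01001010 (head:  ^)
Step 2: in state C at pos -2, read 1 -> (C,1)->write 0,move L,goto A. Now: state=A, head=-3, tape[-4..4]=000001010 (head:  ^)
Step 3: in state A at pos -3, read 0 -> (A,0)->write 0,move L,goto C. Now: state=C, head=-4, tape[-5..4]=0000001010 (head:  ^)
Step 4: in state C at pos -4, read 0 -> (C,0)->write 1,move R,goto B. Now: state=B, head=-3, tape[-5..4]=0100001010 (head:   ^)
Step 5: in state B at pos -3, read 0 -> (B,0)->write 1,move R,goto C. Now: state=C, head=-2, tape[-5..4]=0110001010 (head:    ^)
Step 6: in state C at pos -2, read 0 -> (C,0)->write 1,move R,goto B. Now: state=B, head=-1, tape[-5..4]=0111001010 (head:     ^)
Step 7: in state B at pos -1, read 0 -> (B,0)->write 1,move R,goto C. Now: state=C, head=0, tape[-5..4]=0111101010 (head:      ^)
Step 8: in state C at pos 0, read 0 -> (C,0)->write 1,move R,goto B. Now: state=B, head=1, tape[-5..4]=0111111010 (head:       ^)
Step 9: in state B at pos 1, read 1 -> (B,1)->write 1,move L,goto B. Now: state=B, head=0, tape[-5..4]=0111111010 (head:      ^)
Step 10: in state B at pos 0, read 1 -> (B,1)->write 1,move L,goto B. Now: state=B, head=-1, tape[-5..4]=0111111010 (head:     ^)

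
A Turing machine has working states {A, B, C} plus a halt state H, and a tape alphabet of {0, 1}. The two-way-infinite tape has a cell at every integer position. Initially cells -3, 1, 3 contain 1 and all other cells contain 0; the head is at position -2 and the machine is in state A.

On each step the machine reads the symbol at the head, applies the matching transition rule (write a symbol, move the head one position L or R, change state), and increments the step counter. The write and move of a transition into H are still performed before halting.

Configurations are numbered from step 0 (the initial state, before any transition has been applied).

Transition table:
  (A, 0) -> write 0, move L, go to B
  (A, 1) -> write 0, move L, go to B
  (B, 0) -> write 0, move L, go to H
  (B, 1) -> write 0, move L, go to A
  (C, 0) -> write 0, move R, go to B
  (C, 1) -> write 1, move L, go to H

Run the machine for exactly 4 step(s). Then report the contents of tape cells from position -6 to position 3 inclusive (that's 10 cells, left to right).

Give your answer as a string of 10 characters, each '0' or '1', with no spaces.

Answer: 0000000101

Derivation:
Step 1: in state A at pos -2, read 0 -> (A,0)->write 0,move L,goto B. Now: state=B, head=-3, tape[-4..4]=010001010 (head:  ^)
Step 2: in state B at pos -3, read 1 -> (B,1)->write 0,move L,goto A. Now: state=A, head=-4, tape[-5..4]=0000001010 (head:  ^)
Step 3: in state A at pos -4, read 0 -> (A,0)->write 0,move L,goto B. Now: state=B, head=-5, tape[-6..4]=00000001010 (head:  ^)
Step 4: in state B at pos -5, read 0 -> (B,0)->write 0,move L,goto H. Now: state=H, head=-6, tape[-7..4]=000000001010 (head:  ^)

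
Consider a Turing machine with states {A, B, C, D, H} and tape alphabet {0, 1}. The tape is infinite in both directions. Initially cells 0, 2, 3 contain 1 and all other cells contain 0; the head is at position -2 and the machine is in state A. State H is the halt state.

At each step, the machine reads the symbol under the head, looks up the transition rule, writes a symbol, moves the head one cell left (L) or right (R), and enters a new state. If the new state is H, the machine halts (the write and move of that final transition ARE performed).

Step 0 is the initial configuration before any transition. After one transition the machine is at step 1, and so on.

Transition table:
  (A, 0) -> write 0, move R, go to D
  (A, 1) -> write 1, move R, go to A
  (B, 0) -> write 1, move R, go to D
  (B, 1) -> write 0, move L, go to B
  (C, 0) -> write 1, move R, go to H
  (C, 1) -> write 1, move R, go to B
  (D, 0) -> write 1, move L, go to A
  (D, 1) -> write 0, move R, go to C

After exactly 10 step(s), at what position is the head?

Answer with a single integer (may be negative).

Answer: 4

Derivation:
Step 1: in state A at pos -2, read 0 -> (A,0)->write 0,move R,goto D. Now: state=D, head=-1, tape[-3..4]=00010110 (head:   ^)
Step 2: in state D at pos -1, read 0 -> (D,0)->write 1,move L,goto A. Now: state=A, head=-2, tape[-3..4]=00110110 (head:  ^)
Step 3: in state A at pos -2, read 0 -> (A,0)->write 0,move R,goto D. Now: state=D, head=-1, tape[-3..4]=00110110 (head:   ^)
Step 4: in state D at pos -1, read 1 -> (D,1)->write 0,move R,goto C. Now: state=C, head=0, tape[-3..4]=00010110 (head:    ^)
Step 5: in state C at pos 0, read 1 -> (C,1)->write 1,move R,goto B. Now: state=B, head=1, tape[-3..4]=00010110 (head:     ^)
Step 6: in state B at pos 1, read 0 -> (B,0)->write 1,move R,goto D. Now: state=D, head=2, tape[-3..4]=00011110 (head:      ^)
Step 7: in state D at pos 2, read 1 -> (D,1)->write 0,move R,goto C. Now: state=C, head=3, tape[-3..4]=00011010 (head:       ^)
Step 8: in state C at pos 3, read 1 -> (C,1)->write 1,move R,goto B. Now: state=B, head=4, tape[-3..5]=000110100 (head:        ^)
Step 9: in state B at pos 4, read 0 -> (B,0)->write 1,move R,goto D. Now: state=D, head=5, tape[-3..6]=0001101100 (head:         ^)
Step 10: in state D at pos 5, read 0 -> (D,0)->write 1,move L,goto A. Now: state=A, head=4, tape[-3..6]=0001101110 (head:        ^)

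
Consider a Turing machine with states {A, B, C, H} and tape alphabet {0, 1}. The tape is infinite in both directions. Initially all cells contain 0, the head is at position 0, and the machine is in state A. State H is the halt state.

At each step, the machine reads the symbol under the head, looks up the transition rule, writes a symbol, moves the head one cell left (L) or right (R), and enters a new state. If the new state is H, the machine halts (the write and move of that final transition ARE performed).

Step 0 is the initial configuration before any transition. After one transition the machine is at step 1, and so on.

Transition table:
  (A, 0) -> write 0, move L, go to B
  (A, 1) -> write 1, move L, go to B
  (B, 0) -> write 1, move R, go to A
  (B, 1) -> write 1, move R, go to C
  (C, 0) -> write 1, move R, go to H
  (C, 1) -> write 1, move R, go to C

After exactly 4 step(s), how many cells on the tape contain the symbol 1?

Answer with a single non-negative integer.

Answer: 1

Derivation:
Step 1: in state A at pos 0, read 0 -> (A,0)->write 0,move L,goto B. Now: state=B, head=-1, tape[-2..1]=0000 (head:  ^)
Step 2: in state B at pos -1, read 0 -> (B,0)->write 1,move R,goto A. Now: state=A, head=0, tape[-2..1]=0100 (head:   ^)
Step 3: in state A at pos 0, read 0 -> (A,0)->write 0,move L,goto B. Now: state=B, head=-1, tape[-2..1]=0100 (head:  ^)
Step 4: in state B at pos -1, read 1 -> (B,1)->write 1,move R,goto C. Now: state=C, head=0, tape[-2..1]=0100 (head:   ^)
Cells containing 1 after step 4: {-1} -> 1 cell(s)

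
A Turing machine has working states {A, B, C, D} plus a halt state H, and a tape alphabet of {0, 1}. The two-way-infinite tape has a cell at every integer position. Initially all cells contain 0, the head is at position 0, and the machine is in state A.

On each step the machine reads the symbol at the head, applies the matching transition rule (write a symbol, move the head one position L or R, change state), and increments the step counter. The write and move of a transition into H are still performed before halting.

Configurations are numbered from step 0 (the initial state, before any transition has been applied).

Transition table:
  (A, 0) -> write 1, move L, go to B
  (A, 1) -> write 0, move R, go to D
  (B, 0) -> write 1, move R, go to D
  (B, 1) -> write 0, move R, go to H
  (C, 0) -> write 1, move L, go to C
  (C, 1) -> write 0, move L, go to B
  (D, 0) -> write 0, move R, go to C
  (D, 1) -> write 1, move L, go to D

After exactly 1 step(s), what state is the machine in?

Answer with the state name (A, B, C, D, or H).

Step 1: in state A at pos 0, read 0 -> (A,0)->write 1,move L,goto B. Now: state=B, head=-1, tape[-2..1]=0010 (head:  ^)

Answer: B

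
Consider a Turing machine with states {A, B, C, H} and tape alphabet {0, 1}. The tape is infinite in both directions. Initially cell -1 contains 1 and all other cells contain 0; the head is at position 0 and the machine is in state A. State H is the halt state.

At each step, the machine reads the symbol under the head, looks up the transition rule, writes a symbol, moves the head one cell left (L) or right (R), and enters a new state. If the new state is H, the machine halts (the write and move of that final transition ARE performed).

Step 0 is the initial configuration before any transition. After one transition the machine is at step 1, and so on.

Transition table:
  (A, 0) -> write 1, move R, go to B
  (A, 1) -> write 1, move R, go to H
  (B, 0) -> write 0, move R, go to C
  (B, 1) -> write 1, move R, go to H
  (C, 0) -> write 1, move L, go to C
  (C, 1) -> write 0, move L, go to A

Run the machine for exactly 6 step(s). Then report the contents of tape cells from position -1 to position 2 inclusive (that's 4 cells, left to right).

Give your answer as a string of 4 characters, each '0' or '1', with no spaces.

Step 1: in state A at pos 0, read 0 -> (A,0)->write 1,move R,goto B. Now: state=B, head=1, tape[-2..2]=01100 (head:    ^)
Step 2: in state B at pos 1, read 0 -> (B,0)->write 0,move R,goto C. Now: state=C, head=2, tape[-2..3]=011000 (head:     ^)
Step 3: in state C at pos 2, read 0 -> (C,0)->write 1,move L,goto C. Now: state=C, head=1, tape[-2..3]=011010 (head:    ^)
Step 4: in state C at pos 1, read 0 -> (C,0)->write 1,move L,goto C. Now: state=C, head=0, tape[-2..3]=011110 (head:   ^)
Step 5: in state C at pos 0, read 1 -> (C,1)->write 0,move L,goto A. Now: state=A, head=-1, tape[-2..3]=010110 (head:  ^)
Step 6: in state A at pos -1, read 1 -> (A,1)->write 1,move R,goto H. Now: state=H, head=0, tape[-2..3]=010110 (head:   ^)

Answer: 1011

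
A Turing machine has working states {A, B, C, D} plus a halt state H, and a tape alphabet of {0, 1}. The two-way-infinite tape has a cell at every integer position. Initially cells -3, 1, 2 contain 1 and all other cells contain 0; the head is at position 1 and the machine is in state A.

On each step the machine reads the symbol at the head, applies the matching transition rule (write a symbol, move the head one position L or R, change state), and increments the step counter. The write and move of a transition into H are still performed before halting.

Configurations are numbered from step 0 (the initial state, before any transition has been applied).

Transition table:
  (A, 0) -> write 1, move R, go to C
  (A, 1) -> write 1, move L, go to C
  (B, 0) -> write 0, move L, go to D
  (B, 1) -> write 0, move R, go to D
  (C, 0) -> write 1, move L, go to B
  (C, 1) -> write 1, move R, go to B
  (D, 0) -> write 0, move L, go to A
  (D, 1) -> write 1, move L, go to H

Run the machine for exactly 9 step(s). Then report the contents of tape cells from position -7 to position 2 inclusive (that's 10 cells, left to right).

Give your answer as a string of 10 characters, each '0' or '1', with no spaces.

Step 1: in state A at pos 1, read 1 -> (A,1)->write 1,move L,goto C. Now: state=C, head=0, tape[-4..3]=01000110 (head:     ^)
Step 2: in state C at pos 0, read 0 -> (C,0)->write 1,move L,goto B. Now: state=B, head=-1, tape[-4..3]=01001110 (head:    ^)
Step 3: in state B at pos -1, read 0 -> (B,0)->write 0,move L,goto D. Now: state=D, head=-2, tape[-4..3]=01001110 (head:   ^)
Step 4: in state D at pos -2, read 0 -> (D,0)->write 0,move L,goto A. Now: state=A, head=-3, tape[-4..3]=01001110 (head:  ^)
Step 5: in state A at pos -3, read 1 -> (A,1)->write 1,move L,goto C. Now: state=C, head=-4, tape[-5..3]=001001110 (head:  ^)
Step 6: in state C at pos -4, read 0 -> (C,0)->write 1,move L,goto B. Now: state=B, head=-5, tape[-6..3]=0011001110 (head:  ^)
Step 7: in state B at pos -5, read 0 -> (B,0)->write 0,move L,goto D. Now: state=D, head=-6, tape[-7..3]=00011001110 (head:  ^)
Step 8: in state D at pos -6, read 0 -> (D,0)->write 0,move L,goto A. Now: state=A, head=-7, tape[-8..3]=000011001110 (head:  ^)
Step 9: in state A at pos -7, read 0 -> (A,0)->write 1,move R,goto C. Now: state=C, head=-6, tape[-8..3]=010011001110 (head:   ^)

Answer: 1001100111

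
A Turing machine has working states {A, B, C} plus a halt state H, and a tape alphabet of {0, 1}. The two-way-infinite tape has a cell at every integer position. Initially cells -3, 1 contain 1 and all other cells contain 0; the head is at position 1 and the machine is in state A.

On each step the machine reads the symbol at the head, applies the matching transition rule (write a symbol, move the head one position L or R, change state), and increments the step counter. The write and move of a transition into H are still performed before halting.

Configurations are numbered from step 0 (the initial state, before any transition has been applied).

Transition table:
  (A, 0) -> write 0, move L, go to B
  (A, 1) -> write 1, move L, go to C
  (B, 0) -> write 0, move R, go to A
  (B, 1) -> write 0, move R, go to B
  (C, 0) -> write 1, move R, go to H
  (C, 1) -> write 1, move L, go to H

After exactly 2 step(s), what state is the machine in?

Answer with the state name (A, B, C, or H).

Answer: H

Derivation:
Step 1: in state A at pos 1, read 1 -> (A,1)->write 1,move L,goto C. Now: state=C, head=0, tape[-4..2]=0100010 (head:     ^)
Step 2: in state C at pos 0, read 0 -> (C,0)->write 1,move R,goto H. Now: state=H, head=1, tape[-4..2]=0100110 (head:      ^)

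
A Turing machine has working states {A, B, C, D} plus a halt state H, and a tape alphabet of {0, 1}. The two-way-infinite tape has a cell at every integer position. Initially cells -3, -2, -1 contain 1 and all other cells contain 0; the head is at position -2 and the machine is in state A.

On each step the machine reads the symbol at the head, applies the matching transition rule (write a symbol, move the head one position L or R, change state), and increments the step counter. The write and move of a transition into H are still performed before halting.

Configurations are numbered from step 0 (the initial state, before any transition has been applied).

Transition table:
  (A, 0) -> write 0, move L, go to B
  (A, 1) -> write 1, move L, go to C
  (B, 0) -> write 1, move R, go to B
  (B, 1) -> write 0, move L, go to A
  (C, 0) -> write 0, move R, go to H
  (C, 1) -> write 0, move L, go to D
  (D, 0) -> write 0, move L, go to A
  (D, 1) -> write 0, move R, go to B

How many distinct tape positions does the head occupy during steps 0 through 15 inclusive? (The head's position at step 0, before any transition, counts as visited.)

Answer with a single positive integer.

Step 1: in state A at pos -2, read 1 -> (A,1)->write 1,move L,goto C. Now: state=C, head=-3, tape[-4..0]=01110 (head:  ^)
Step 2: in state C at pos -3, read 1 -> (C,1)->write 0,move L,goto D. Now: state=D, head=-4, tape[-5..0]=000110 (head:  ^)
Step 3: in state D at pos -4, read 0 -> (D,0)->write 0,move L,goto A. Now: state=A, head=-5, tape[-6..0]=0000110 (head:  ^)
Step 4: in state A at pos -5, read 0 -> (A,0)->write 0,move L,goto B. Now: state=B, head=-6, tape[-7..0]=00000110 (head:  ^)
Step 5: in state B at pos -6, read 0 -> (B,0)->write 1,move R,goto B. Now: state=B, head=-5, tape[-7..0]=01000110 (head:   ^)
Step 6: in state B at pos -5, read 0 -> (B,0)->write 1,move R,goto B. Now: state=B, head=-4, tape[-7..0]=01100110 (head:    ^)
Step 7: in state B at pos -4, read 0 -> (B,0)->write 1,move R,goto B. Now: state=B, head=-3, tape[-7..0]=01110110 (head:     ^)
Step 8: in state B at pos -3, read 0 -> (B,0)->write 1,move R,goto B. Now: state=B, head=-2, tape[-7..0]=01111110 (head:      ^)
Step 9: in state B at pos -2, read 1 -> (B,1)->write 0,move L,goto A. Now: state=A, head=-3, tape[-7..0]=01111010 (head:     ^)
Step 10: in state A at pos -3, read 1 -> (A,1)->write 1,move L,goto C. Now: state=C, head=-4, tape[-7..0]=01111010 (head:    ^)
Step 11: in state C at pos -4, read 1 -> (C,1)->write 0,move L,goto D. Now: state=D, head=-5, tape[-7..0]=01101010 (head:   ^)
Step 12: in state D at pos -5, read 1 -> (D,1)->write 0,move R,goto B. Now: state=B, head=-4, tape[-7..0]=01001010 (head:    ^)
Step 13: in state B at pos -4, read 0 -> (B,0)->write 1,move R,goto B. Now: state=B, head=-3, tape[-7..0]=01011010 (head:     ^)
Step 14: in state B at pos -3, read 1 -> (B,1)->write 0,move L,goto A. Now: state=A, head=-4, tape[-7..0]=01010010 (head:    ^)
Step 15: in state A at pos -4, read 1 -> (A,1)->write 1,move L,goto C. Now: state=C, head=-5, tape[-7..0]=01010010 (head:   ^)
Head positions at steps 0..15: starting at -2, distinct positions visited = {-6, -5, -4, -3, -2} -> 5 position(s)

Answer: 5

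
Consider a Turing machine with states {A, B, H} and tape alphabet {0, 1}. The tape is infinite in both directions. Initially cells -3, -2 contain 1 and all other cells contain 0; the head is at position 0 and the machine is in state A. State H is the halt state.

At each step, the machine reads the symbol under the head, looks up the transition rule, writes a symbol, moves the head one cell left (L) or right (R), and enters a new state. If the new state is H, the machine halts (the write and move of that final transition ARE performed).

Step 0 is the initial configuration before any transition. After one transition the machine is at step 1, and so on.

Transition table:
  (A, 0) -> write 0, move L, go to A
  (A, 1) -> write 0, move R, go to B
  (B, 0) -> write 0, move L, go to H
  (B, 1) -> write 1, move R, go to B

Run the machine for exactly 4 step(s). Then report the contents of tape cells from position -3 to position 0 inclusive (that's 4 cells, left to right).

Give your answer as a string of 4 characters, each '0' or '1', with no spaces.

Answer: 1000

Derivation:
Step 1: in state A at pos 0, read 0 -> (A,0)->write 0,move L,goto A. Now: state=A, head=-1, tape[-4..1]=011000 (head:    ^)
Step 2: in state A at pos -1, read 0 -> (A,0)->write 0,move L,goto A. Now: state=A, head=-2, tape[-4..1]=011000 (head:   ^)
Step 3: in state A at pos -2, read 1 -> (A,1)->write 0,move R,goto B. Now: state=B, head=-1, tape[-4..1]=010000 (head:    ^)
Step 4: in state B at pos -1, read 0 -> (B,0)->write 0,move L,goto H. Now: state=H, head=-2, tape[-4..1]=010000 (head:   ^)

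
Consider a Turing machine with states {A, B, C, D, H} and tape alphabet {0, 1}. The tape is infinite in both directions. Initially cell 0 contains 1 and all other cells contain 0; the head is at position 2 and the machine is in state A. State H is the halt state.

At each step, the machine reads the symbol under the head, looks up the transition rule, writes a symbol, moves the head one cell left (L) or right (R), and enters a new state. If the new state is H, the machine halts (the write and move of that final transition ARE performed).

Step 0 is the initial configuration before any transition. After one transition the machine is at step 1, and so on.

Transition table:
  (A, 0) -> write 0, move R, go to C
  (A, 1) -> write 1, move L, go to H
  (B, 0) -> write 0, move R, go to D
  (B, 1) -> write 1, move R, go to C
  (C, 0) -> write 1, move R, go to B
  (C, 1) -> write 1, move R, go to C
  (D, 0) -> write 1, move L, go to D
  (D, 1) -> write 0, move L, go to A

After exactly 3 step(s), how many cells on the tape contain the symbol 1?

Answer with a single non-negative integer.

Step 1: in state A at pos 2, read 0 -> (A,0)->write 0,move R,goto C. Now: state=C, head=3, tape[-1..4]=010000 (head:     ^)
Step 2: in state C at pos 3, read 0 -> (C,0)->write 1,move R,goto B. Now: state=B, head=4, tape[-1..5]=0100100 (head:      ^)
Step 3: in state B at pos 4, read 0 -> (B,0)->write 0,move R,goto D. Now: state=D, head=5, tape[-1..6]=01001000 (head:       ^)
Cells containing 1 after step 3: {0, 3} -> 2 cell(s)

Answer: 2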